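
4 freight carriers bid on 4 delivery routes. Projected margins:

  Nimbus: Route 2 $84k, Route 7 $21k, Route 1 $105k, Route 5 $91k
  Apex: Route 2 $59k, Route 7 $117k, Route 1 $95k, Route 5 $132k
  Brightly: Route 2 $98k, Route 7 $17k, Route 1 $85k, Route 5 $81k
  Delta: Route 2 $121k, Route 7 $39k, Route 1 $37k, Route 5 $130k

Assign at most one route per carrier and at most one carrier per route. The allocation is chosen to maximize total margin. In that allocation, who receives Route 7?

Apex receives Route 7.

Optimal: Nimbus→Route 1 ($105k), Apex→Route 7 ($117k), Brightly→Route 2 ($98k), Delta→Route 5 ($130k) — total 105+117+98+130 = $450k.
Row-greedy (each carrier in turn takes its best remaining route) gives $374k, worse by 76.
Next-best assignment: Nimbus→Route 1, Apex→Route 7, Brightly→Route 5, Delta→Route 2 = $424k.
Apex's own top route is Route 5 ($132k), but forcing Apex→Route 5 and reassigning the rest optimally gives only $375k — worse by 75.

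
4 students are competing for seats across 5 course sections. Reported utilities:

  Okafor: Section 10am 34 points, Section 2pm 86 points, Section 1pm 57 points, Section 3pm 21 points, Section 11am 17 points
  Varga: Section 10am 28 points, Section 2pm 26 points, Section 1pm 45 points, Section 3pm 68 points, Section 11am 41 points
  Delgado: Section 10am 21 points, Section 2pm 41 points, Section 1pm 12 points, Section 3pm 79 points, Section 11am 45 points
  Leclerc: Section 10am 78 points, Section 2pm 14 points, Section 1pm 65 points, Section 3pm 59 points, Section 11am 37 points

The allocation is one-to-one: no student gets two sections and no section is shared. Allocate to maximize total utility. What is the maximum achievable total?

Treat this as an assignment problem: match each student to one section.
Optimal: Okafor→Section 2pm (86 points), Varga→Section 1pm (45 points), Delgado→Section 3pm (79 points), Leclerc→Section 10am (78 points) — total 86+45+79+78 = 288 points.
Row-greedy (each student in turn takes its best remaining section) gives 277 points, worse by 11.
Swapping Okafor↔Delgado (Okafor→Section 3pm 21 points, Delgado→Section 2pm 41 points) loses 103.

Max total: 288 points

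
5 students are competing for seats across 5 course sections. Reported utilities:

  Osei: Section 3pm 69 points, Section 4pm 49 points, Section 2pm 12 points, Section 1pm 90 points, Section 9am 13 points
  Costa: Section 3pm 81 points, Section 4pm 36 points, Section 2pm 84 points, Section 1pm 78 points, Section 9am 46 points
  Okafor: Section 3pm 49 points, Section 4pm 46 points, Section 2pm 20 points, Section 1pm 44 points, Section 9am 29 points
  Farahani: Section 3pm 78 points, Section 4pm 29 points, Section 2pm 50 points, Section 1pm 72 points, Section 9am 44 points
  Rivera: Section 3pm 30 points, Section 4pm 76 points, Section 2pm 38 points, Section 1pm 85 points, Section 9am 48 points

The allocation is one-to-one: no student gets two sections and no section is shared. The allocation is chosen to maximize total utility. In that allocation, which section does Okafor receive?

Okafor receives Section 9am.

Optimal: Osei→Section 1pm (90 points), Costa→Section 2pm (84 points), Okafor→Section 9am (29 points), Farahani→Section 3pm (78 points), Rivera→Section 4pm (76 points) — total 90+84+29+78+76 = 357 points.
Swapping Rivera↔Osei (Rivera→Section 1pm 85 points, Osei→Section 4pm 49 points) loses 32.
Checked against all permutations: 357 points is optimal.
Okafor's own top section is Section 3pm (49 points), but forcing Okafor→Section 3pm and reassigning the rest optimally gives only 343 points — worse by 14.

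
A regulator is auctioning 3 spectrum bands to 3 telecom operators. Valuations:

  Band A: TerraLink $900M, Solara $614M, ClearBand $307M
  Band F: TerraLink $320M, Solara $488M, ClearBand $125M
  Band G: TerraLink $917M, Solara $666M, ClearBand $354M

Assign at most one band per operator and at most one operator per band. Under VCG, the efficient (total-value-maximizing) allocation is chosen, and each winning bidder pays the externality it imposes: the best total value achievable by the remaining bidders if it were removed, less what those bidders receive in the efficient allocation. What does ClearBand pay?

Efficient allocation: TerraLink→Band A ($900M), Solara→Band F ($488M), ClearBand→Band G ($354M); total welfare W = $1742M.
ClearBand receives Band G at value $354M, so the others get W − 354 = $1388M.
Without ClearBand: best allocation of the remaining 2 bidders over all 3 bands is TerraLink→Band A ($900M), Solara→Band G ($666M), total $1566M.
VCG payment = (others' best without ClearBand) − (others' welfare with ClearBand) = 1566 − 1388 = $178M.

ClearBand pays $178M.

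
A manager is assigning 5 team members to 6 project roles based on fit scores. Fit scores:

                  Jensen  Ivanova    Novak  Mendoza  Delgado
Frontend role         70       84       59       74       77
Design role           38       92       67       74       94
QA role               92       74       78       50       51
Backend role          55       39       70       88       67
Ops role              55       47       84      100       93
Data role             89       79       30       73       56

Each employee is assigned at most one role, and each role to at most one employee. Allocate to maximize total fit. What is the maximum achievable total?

Optimal: Jensen→Data role (89 pts), Ivanova→Frontend role (84 pts), Novak→QA role (78 pts), Mendoza→Ops role (100 pts), Delgado→Design role (94 pts) — total 89+84+78+100+94 = 445 pts.

Maximum total: 445 pts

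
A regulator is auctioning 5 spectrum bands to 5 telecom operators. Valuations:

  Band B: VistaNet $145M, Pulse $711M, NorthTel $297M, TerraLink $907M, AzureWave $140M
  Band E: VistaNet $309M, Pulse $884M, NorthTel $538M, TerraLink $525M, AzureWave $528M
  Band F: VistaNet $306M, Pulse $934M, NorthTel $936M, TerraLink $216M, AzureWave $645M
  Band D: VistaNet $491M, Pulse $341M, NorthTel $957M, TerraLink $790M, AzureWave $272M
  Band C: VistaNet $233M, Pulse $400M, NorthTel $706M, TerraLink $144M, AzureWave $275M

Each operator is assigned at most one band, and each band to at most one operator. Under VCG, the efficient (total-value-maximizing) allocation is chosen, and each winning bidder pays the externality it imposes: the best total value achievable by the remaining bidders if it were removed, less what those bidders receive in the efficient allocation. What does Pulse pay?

Pulse pays $113M.

Efficient allocation: VistaNet→Band D ($491M), Pulse→Band E ($884M), NorthTel→Band C ($706M), TerraLink→Band B ($907M), AzureWave→Band F ($645M); total welfare W = $3633M.
Pulse receives Band E at value $884M, so the others get W − 884 = $2749M.
Without Pulse: best allocation of the remaining 4 bidders over all 5 bands is VistaNet→Band D ($491M), NorthTel→Band F ($936M), TerraLink→Band B ($907M), AzureWave→Band E ($528M), total $2862M.
VCG payment = (others' best without Pulse) − (others' welfare with Pulse) = 2862 − 2749 = $113M.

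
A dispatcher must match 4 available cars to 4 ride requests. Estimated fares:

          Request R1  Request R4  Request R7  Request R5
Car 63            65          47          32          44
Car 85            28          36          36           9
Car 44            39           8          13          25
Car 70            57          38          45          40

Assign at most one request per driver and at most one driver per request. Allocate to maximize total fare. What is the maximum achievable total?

This is a one-to-one assignment (maximum-weight bipartite matching).
Optimal: Car 63→Request R1 ($65), Car 85→Request R4 ($36), Car 44→Request R5 ($25), Car 70→Request R7 ($45) — total 65+36+25+45 = $171.
Column-greedy (each request in turn goes to its best remaining driver) gives $164, worse by 7.
Next-best assignment: Car 63→Request R4, Car 85→Request R7, Car 44→Request R5, Car 70→Request R1 = $165.
Swapping Car 44↔Car 85 (Car 44→Request R4 $8, Car 85→Request R5 $9) loses 44.

Max total: $171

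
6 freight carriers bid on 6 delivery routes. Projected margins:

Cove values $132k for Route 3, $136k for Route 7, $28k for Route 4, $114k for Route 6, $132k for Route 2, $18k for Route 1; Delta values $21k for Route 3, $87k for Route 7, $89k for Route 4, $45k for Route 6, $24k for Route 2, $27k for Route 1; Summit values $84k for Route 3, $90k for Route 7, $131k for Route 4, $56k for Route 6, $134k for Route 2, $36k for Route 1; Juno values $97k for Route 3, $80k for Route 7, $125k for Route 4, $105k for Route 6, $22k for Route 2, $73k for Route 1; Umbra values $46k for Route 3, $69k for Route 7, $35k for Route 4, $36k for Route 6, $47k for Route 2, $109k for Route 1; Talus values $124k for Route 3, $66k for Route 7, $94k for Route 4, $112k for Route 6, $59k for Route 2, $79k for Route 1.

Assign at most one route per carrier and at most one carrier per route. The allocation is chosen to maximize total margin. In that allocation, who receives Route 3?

Cove receives Route 3.

This is a one-to-one assignment (maximum-weight bipartite matching).
Optimal: Cove→Route 3 ($132k), Delta→Route 7 ($87k), Summit→Route 2 ($134k), Juno→Route 4 ($125k), Umbra→Route 1 ($109k), Talus→Route 6 ($112k) — total 132+87+134+125+109+112 = $699k.
Column-greedy (each route in turn goes to its best remaining carrier) gives $533k, worse by 166.
Checked against all permutations: $699k is optimal.
Cove's own top route is Route 7 ($136k), but forcing Cove→Route 7 and reassigning the rest optimally gives only $697k — worse by 2.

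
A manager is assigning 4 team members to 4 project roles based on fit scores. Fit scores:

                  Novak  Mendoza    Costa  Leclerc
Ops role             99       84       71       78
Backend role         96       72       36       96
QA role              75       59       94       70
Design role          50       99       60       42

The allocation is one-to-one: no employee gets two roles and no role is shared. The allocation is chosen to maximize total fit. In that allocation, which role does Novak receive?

Optimal: Novak→Ops role (99 pts), Mendoza→Design role (99 pts), Costa→QA role (94 pts), Leclerc→Backend role (96 pts) — total 99+99+94+96 = 388 pts.
Next-best assignment: Novak→Backend role, Mendoza→Design role, Costa→QA role, Leclerc→Ops role = 367 pts.

Novak receives Ops role.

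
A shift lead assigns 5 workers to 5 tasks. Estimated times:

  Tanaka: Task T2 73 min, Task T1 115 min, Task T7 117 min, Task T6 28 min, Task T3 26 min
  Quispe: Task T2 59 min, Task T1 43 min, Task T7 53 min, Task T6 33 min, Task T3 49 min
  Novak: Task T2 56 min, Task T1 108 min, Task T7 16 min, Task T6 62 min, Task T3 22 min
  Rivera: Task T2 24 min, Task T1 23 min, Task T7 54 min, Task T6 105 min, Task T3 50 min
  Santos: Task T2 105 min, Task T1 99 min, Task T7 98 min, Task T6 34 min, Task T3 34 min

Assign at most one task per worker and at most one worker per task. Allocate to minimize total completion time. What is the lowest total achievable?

Min total: 143 min

Optimal: Tanaka→Task T3 (26 min), Quispe→Task T1 (43 min), Novak→Task T7 (16 min), Rivera→Task T2 (24 min), Santos→Task T6 (34 min) — total 26+43+16+24+34 = 143 min.
Column-greedy (each task in turn goes to its cheapest remaining worker) gives 145 min, worse by 2.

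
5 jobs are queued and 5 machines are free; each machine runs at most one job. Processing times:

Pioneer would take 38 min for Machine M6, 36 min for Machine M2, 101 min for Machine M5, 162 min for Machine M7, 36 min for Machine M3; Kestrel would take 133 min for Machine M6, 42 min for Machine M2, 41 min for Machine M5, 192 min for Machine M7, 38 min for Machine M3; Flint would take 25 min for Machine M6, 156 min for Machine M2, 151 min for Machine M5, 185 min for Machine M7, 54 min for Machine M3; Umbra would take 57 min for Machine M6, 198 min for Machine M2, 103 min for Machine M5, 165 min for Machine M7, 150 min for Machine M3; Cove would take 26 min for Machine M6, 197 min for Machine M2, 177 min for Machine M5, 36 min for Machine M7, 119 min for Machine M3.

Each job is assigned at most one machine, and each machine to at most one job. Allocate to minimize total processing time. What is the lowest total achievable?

Optimal: Pioneer→Machine M2 (36 min), Kestrel→Machine M5 (41 min), Flint→Machine M3 (54 min), Umbra→Machine M6 (57 min), Cove→Machine M7 (36 min) — total 36+41+54+57+36 = 224 min.
Row-greedy (each job in turn takes its cheapest remaining machine) gives 238 min, worse by 14.
Next-best assignment: Pioneer→Machine M2, Kestrel→Machine M3, Flint→Machine M6, Umbra→Machine M5, Cove→Machine M7 = 238 min.
Swapping Umbra↔Cove (Umbra→Machine M7 165 min, Cove→Machine M6 26 min) adds 98.
Every other assignment is strictly worse.

Min total: 224 min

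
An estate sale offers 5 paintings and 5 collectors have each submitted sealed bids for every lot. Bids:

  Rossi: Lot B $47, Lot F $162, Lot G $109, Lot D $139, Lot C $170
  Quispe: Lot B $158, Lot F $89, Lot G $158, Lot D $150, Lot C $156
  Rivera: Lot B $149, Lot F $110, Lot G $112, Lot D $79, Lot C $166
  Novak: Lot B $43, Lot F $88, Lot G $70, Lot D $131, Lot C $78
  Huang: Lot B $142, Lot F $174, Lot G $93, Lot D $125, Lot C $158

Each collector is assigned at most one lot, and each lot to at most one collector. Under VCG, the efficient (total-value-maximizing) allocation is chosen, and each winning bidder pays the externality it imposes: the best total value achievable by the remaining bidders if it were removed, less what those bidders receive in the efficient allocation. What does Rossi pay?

Efficient allocation: Rossi→Lot C ($170), Quispe→Lot G ($158), Rivera→Lot B ($149), Novak→Lot D ($131), Huang→Lot F ($174); total welfare W = $782.
Rossi receives Lot C at value $170, so the others get W − 170 = $612.
Without Rossi: best allocation of the remaining 4 bidders over all 5 lots is Quispe→Lot B ($158), Rivera→Lot C ($166), Novak→Lot D ($131), Huang→Lot F ($174), total $629.
VCG payment = (others' best without Rossi) − (others' welfare with Rossi) = 629 − 612 = $17.

Rossi pays $17.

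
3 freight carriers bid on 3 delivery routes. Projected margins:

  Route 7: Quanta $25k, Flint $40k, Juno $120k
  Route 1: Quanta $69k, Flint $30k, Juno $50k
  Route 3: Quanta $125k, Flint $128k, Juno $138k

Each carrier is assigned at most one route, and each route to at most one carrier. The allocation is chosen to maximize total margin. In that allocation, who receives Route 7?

Optimal: Quanta→Route 1 ($69k), Flint→Route 3 ($128k), Juno→Route 7 ($120k) — total 69+128+120 = $317k.
Next-best assignment: Quanta→Route 3, Flint→Route 1, Juno→Route 7 = $275k.
Checked against all permutations: $317k is optimal.
Juno's own top route is Route 3 ($138k), but forcing Juno→Route 3 and reassigning the rest optimally gives only $247k — worse by 70.

Juno receives Route 7.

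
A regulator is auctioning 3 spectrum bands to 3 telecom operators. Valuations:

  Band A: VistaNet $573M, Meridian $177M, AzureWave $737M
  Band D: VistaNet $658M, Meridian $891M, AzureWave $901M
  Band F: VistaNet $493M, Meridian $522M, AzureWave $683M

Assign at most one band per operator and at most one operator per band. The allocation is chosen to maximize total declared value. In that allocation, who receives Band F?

AzureWave receives Band F.

Optimal: VistaNet→Band A ($573M), Meridian→Band D ($891M), AzureWave→Band F ($683M) — total 573+891+683 = $2147M.
Row-greedy (each operator in turn takes its best remaining band) gives $1917M, worse by 230.
AzureWave's own top band is Band D ($901M), but forcing AzureWave→Band D and reassigning the rest optimally gives only $1996M — worse by 151.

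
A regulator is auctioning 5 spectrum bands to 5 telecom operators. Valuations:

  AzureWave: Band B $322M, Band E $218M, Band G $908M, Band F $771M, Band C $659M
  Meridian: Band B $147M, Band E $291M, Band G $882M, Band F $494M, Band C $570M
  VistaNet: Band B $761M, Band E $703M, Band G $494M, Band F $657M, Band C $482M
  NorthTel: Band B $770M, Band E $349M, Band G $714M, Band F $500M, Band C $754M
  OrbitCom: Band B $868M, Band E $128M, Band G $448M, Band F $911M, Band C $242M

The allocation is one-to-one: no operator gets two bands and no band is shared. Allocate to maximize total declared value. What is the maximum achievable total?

This is a one-to-one assignment (maximum-weight bipartite matching).
Optimal: AzureWave→Band F ($771M), Meridian→Band G ($882M), VistaNet→Band E ($703M), NorthTel→Band C ($754M), OrbitCom→Band B ($868M) — total 771+882+703+754+868 = $3978M.
Max-entry greedy (repeatedly take the single best remaining cell) gives $3862M, worse by 116.
Next-best assignment: AzureWave→Band C, Meridian→Band G, VistaNet→Band E, NorthTel→Band B, OrbitCom→Band F = $3925M.

Max total: $3978M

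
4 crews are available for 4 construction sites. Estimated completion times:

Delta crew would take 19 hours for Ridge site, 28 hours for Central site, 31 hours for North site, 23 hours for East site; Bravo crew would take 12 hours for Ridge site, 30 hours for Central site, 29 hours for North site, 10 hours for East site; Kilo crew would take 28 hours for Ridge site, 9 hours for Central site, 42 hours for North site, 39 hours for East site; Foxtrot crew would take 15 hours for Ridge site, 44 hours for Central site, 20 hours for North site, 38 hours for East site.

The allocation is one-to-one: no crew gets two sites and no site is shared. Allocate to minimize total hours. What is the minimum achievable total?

Minimum total: 58 hours

This is a one-to-one assignment (minimum-cost bipartite matching).
Optimal: Delta crew→Ridge site (19 hours), Bravo crew→East site (10 hours), Kilo crew→Central site (9 hours), Foxtrot crew→North site (20 hours) — total 19+10+9+20 = 58 hours.
Min-entry greedy (repeatedly take the single cheapest remaining cell) gives 65 hours, worse by 7.
Next-best assignment: Delta crew→East site, Bravo crew→Ridge site, Kilo crew→Central site, Foxtrot crew→North site = 64 hours.
Checked against all permutations: 58 hours is optimal.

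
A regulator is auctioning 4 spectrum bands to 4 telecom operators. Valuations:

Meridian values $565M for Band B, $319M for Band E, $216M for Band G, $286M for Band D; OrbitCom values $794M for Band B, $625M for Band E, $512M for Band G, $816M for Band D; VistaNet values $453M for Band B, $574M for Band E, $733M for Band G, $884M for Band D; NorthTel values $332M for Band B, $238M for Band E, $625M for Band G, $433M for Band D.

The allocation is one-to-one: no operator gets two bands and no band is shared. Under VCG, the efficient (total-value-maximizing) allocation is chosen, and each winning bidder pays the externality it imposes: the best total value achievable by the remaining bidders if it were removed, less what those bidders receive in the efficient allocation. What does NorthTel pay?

Efficient allocation: Meridian→Band B ($565M), OrbitCom→Band E ($625M), VistaNet→Band D ($884M), NorthTel→Band G ($625M); total welfare W = $2699M.
NorthTel receives Band G at value $625M, so the others get W − 625 = $2074M.
Without NorthTel: best allocation of the remaining 3 bidders over all 4 bands is Meridian→Band B ($565M), OrbitCom→Band D ($816M), VistaNet→Band G ($733M), total $2114M.
VCG payment = (others' best without NorthTel) − (others' welfare with NorthTel) = 2114 − 2074 = $40M.

NorthTel pays $40M.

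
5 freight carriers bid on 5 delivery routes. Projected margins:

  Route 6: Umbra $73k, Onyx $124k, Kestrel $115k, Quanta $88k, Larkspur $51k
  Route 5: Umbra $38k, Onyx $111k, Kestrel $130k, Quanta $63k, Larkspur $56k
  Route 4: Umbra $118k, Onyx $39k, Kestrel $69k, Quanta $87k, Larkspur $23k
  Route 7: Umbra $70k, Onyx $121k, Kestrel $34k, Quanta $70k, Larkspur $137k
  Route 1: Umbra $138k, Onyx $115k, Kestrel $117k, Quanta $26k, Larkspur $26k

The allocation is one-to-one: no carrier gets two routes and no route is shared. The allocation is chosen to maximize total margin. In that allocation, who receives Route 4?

Optimal: Umbra→Route 1 ($138k), Onyx→Route 6 ($124k), Kestrel→Route 5 ($130k), Quanta→Route 4 ($87k), Larkspur→Route 7 ($137k) — total 138+124+130+87+137 = $616k.
Next-best assignment: Umbra→Route 4, Onyx→Route 1, Kestrel→Route 5, Quanta→Route 6, Larkspur→Route 7 = $588k.
Checked against all permutations: $616k is optimal.
Quanta's own top route is Route 6 ($88k), but forcing Quanta→Route 6 and reassigning the rest optimally gives only $588k — worse by 28.

Quanta receives Route 4.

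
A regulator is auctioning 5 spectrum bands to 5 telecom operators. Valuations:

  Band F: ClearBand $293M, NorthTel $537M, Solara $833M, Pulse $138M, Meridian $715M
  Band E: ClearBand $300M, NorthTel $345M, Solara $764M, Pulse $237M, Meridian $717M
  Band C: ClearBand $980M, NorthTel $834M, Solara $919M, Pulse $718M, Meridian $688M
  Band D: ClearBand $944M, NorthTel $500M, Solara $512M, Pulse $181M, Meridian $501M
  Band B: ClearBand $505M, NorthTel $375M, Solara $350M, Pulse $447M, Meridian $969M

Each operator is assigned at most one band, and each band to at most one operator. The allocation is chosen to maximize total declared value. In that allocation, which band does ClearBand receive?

Optimal: ClearBand→Band D ($944M), NorthTel→Band F ($537M), Solara→Band E ($764M), Pulse→Band C ($718M), Meridian→Band B ($969M) — total 944+537+764+718+969 = $3932M.
Column-greedy (each band in turn goes to its best remaining operator) gives $3477M, worse by 455.
Next-best assignment: ClearBand→Band D, NorthTel→Band C, Solara→Band F, Pulse→Band E, Meridian→Band B = $3817M.
Swapping ClearBand↔Meridian (ClearBand→Band B $505M, Meridian→Band D $501M) loses 907.
No other one-to-one assignment exceeds $3932M.
ClearBand's own top band is Band C ($980M), but forcing ClearBand→Band C and reassigning the rest optimally gives only $3519M — worse by 413.

ClearBand receives Band D.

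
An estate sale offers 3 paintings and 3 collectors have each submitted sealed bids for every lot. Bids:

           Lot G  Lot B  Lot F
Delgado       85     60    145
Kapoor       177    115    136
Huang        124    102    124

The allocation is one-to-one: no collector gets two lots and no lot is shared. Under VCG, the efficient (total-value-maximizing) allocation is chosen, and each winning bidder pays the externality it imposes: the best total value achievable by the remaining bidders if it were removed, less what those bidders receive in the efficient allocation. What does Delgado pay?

Efficient allocation: Delgado→Lot F ($145), Kapoor→Lot G ($177), Huang→Lot B ($102); total welfare W = $424.
Delgado receives Lot F at value $145, so the others get W − 145 = $279.
Without Delgado: best allocation of the remaining 2 bidders over all 3 lots is Kapoor→Lot G ($177), Huang→Lot F ($124), total $301.
VCG payment = (others' best without Delgado) − (others' welfare with Delgado) = 301 − 279 = $22.

Delgado pays $22.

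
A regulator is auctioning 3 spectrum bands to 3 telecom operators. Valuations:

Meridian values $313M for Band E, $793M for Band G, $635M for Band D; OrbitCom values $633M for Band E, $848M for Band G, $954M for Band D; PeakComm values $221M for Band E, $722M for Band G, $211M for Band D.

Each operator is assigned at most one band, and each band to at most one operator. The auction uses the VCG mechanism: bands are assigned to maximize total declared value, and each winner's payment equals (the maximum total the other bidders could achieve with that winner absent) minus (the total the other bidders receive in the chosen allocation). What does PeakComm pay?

Efficient allocation: Meridian→Band D ($635M), OrbitCom→Band E ($633M), PeakComm→Band G ($722M); total welfare W = $1990M.
PeakComm receives Band G at value $722M, so the others get W − 722 = $1268M.
Without PeakComm: best allocation of the remaining 2 bidders over all 3 bands is Meridian→Band G ($793M), OrbitCom→Band D ($954M), total $1747M.
VCG payment = (others' best without PeakComm) − (others' welfare with PeakComm) = 1747 − 1268 = $479M.

PeakComm pays $479M.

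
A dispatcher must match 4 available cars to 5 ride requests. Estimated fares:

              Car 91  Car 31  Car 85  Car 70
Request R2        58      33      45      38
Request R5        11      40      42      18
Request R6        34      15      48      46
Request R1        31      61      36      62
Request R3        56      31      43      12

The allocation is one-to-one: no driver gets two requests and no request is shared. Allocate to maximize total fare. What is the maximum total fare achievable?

Optimal: Car 91→Request R2 ($58), Car 31→Request R5 ($40), Car 85→Request R6 ($48), Car 70→Request R1 ($62) — total 58+40+48+62 = $208.
Column-greedy (each request in turn goes to its best remaining driver) gives $207, worse by 1.
No other one-to-one assignment exceeds $208.

Max total: $208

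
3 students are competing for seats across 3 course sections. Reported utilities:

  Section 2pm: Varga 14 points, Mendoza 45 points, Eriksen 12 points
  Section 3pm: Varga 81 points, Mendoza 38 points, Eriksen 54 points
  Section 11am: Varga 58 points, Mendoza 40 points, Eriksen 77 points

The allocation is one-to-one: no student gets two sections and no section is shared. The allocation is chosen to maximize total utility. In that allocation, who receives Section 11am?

Eriksen receives Section 11am.

Optimal: Varga→Section 3pm (81 points), Mendoza→Section 2pm (45 points), Eriksen→Section 11am (77 points) — total 81+45+77 = 203 points.
No other one-to-one assignment exceeds 203 points.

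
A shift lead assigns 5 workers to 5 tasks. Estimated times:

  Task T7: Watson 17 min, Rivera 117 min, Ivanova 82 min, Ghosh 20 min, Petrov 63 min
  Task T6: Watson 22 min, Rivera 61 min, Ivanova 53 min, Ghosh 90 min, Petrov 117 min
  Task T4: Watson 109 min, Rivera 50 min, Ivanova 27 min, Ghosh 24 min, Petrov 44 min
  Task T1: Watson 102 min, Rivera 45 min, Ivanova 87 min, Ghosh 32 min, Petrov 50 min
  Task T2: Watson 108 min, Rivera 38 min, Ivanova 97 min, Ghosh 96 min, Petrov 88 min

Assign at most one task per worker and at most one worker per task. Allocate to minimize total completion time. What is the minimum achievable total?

Optimal: Watson→Task T6 (22 min), Rivera→Task T2 (38 min), Ivanova→Task T4 (27 min), Ghosh→Task T7 (20 min), Petrov→Task T1 (50 min) — total 22+38+27+20+50 = 157 min.
Next-best assignment: Watson→Task T7, Rivera→Task T2, Ivanova→Task T6, Ghosh→Task T4, Petrov→Task T1 = 182 min.

Min total: 157 min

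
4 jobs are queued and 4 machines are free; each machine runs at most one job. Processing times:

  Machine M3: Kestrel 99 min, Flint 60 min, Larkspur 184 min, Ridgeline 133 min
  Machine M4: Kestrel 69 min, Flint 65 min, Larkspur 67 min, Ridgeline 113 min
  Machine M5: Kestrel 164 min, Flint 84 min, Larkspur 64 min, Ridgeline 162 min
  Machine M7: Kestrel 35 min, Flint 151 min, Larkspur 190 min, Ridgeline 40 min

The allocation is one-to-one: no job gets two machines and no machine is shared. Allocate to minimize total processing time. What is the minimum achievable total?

Minimum total: 233 min

Optimal: Kestrel→Machine M4 (69 min), Flint→Machine M3 (60 min), Larkspur→Machine M5 (64 min), Ridgeline→Machine M7 (40 min) — total 69+60+64+40 = 233 min.
Column-greedy (each machine in turn goes to its cheapest remaining job) gives 324 min, worse by 91.
Swapping Flint↔Ridgeline (Flint→Machine M7 151 min, Ridgeline→Machine M3 133 min) adds 184.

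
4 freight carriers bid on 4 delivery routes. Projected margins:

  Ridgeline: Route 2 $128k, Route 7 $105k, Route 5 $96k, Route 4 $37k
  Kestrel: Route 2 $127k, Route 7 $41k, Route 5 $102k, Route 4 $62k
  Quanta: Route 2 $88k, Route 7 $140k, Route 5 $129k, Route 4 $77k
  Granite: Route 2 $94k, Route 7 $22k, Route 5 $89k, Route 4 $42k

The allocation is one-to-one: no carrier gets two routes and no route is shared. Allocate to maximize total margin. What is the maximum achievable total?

Max total: $419k

This is a one-to-one assignment (maximum-weight bipartite matching).
Optimal: Ridgeline→Route 2 ($128k), Kestrel→Route 4 ($62k), Quanta→Route 7 ($140k), Granite→Route 5 ($89k) — total 128+62+140+89 = $419k.
Column-greedy (each route in turn goes to its best remaining carrier) gives $412k, worse by 7.
Next-best assignment: Ridgeline→Route 2, Kestrel→Route 5, Quanta→Route 7, Granite→Route 4 = $412k.
No other one-to-one assignment exceeds $419k.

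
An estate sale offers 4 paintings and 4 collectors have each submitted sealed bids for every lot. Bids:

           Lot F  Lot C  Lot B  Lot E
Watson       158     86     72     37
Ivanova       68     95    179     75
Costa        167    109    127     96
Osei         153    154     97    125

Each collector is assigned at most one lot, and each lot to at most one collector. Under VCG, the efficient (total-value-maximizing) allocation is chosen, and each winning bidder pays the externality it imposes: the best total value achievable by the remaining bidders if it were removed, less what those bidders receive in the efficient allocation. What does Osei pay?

Efficient allocation: Watson→Lot F ($158), Ivanova→Lot B ($179), Costa→Lot E ($96), Osei→Lot C ($154); total welfare W = $587.
Osei receives Lot C at value $154, so the others get W − 154 = $433.
Without Osei: best allocation of the remaining 3 bidders over all 4 lots is Watson→Lot F ($158), Ivanova→Lot B ($179), Costa→Lot C ($109), total $446.
VCG payment = (others' best without Osei) − (others' welfare with Osei) = 446 − 433 = $13.

Osei pays $13.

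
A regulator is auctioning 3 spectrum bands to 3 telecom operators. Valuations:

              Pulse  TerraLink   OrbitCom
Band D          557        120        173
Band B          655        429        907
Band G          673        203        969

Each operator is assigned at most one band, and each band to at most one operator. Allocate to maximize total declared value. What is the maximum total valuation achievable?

Optimal: Pulse→Band D ($557M), TerraLink→Band B ($429M), OrbitCom→Band G ($969M) — total 557+429+969 = $1955M.
Column-greedy (each band in turn goes to its best remaining operator) gives $1667M, worse by 288.

Max total: $1955M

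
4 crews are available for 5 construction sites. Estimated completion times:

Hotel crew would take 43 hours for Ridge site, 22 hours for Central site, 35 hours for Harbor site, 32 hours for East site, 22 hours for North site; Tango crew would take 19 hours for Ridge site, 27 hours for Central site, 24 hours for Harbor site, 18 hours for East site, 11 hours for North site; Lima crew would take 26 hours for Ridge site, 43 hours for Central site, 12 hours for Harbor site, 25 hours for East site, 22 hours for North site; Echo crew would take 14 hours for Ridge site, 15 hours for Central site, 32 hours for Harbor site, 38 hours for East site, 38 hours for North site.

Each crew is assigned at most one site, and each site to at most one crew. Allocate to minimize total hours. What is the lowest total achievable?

Min total: 59 hours

This is a one-to-one assignment (minimum-cost bipartite matching).
Optimal: Hotel crew→Central site (22 hours), Tango crew→North site (11 hours), Lima crew→Harbor site (12 hours), Echo crew→Ridge site (14 hours) — total 22+11+12+14 = 59 hours.
Column-greedy (each site in turn goes to its cheapest remaining crew) gives 66 hours, worse by 7.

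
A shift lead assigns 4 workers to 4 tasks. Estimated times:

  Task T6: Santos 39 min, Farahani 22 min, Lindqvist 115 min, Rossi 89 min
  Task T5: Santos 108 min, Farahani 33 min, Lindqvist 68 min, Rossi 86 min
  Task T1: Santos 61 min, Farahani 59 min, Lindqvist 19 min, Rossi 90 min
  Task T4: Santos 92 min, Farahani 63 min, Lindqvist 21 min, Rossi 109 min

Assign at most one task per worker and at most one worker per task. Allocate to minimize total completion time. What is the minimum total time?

Min total: 183 min

Treat this as an assignment problem: match each worker to one task.
Optimal: Santos→Task T6 (39 min), Farahani→Task T5 (33 min), Lindqvist→Task T4 (21 min), Rossi→Task T1 (90 min) — total 39+33+21+90 = 183 min.
Column-greedy (each task in turn goes to its cheapest remaining worker) gives 260 min, worse by 77.
Every other assignment is strictly worse.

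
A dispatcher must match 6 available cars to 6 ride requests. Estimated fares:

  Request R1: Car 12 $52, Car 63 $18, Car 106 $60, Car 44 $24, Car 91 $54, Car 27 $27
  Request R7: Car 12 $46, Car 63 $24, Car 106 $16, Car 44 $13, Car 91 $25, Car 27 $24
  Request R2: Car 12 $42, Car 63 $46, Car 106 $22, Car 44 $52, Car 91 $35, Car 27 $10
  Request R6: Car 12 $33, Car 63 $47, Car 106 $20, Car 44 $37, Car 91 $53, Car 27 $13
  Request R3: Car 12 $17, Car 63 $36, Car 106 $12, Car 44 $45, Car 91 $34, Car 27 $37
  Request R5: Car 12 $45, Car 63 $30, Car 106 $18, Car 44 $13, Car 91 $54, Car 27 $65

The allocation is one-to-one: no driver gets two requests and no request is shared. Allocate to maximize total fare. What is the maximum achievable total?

Max total: $315

Optimal: Car 12→Request R7 ($46), Car 63→Request R2 ($46), Car 106→Request R1 ($60), Car 44→Request R3 ($45), Car 91→Request R6 ($53), Car 27→Request R5 ($65) — total 46+46+60+45+53+65 = $315.
Max-entry greedy (repeatedly take the single best remaining cell) gives $312, worse by 3.
Next-best assignment: Car 12→Request R7, Car 63→Request R3, Car 106→Request R1, Car 44→Request R2, Car 91→Request R6, Car 27→Request R5 = $312.
Every other assignment is strictly worse.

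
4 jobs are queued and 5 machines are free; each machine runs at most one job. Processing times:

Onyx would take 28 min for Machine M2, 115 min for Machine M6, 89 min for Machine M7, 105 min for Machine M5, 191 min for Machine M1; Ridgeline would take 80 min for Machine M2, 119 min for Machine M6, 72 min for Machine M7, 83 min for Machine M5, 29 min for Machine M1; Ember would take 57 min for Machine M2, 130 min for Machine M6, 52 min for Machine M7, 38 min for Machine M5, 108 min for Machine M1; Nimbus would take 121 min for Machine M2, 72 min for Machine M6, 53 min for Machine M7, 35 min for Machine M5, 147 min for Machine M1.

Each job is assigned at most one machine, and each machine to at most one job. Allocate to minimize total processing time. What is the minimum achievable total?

Min total: 144 min

Treat this as an assignment problem: match each job to one machine.
Optimal: Onyx→Machine M2 (28 min), Ridgeline→Machine M1 (29 min), Ember→Machine M7 (52 min), Nimbus→Machine M5 (35 min) — total 28+29+52+35 = 144 min.
Column-greedy (each machine in turn goes to its cheapest remaining job) gives 235 min, worse by 91.
Swapping Ember↔Onyx (Ember→Machine M2 57 min, Onyx→Machine M7 89 min) adds 66.
Every other assignment is strictly worse.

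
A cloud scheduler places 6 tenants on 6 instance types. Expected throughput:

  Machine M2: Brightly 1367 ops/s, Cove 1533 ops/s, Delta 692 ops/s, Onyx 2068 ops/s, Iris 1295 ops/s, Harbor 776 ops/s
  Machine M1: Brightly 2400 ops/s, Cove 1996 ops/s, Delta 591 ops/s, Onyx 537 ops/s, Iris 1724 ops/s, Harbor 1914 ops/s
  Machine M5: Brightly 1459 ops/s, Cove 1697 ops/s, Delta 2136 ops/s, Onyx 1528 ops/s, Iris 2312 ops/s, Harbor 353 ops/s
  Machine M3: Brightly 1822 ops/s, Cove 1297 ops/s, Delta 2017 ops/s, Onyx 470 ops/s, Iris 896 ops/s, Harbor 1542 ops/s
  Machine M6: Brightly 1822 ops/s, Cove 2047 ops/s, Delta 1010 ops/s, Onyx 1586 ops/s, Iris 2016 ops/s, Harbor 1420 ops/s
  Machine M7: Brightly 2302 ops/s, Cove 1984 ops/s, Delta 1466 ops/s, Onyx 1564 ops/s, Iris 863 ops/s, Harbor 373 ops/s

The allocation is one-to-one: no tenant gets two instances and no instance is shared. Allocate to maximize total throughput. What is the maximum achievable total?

Maximum total: 12660 ops/s

Optimal: Brightly→Machine M7 (2302 ops/s), Cove→Machine M6 (2047 ops/s), Delta→Machine M3 (2017 ops/s), Onyx→Machine M2 (2068 ops/s), Iris→Machine M5 (2312 ops/s), Harbor→Machine M1 (1914 ops/s) — total 2302+2047+2017+2068+2312+1914 = 12660 ops/s.
Row-greedy (each tenant in turn takes its best remaining instance) gives 9920 ops/s, worse by 2740.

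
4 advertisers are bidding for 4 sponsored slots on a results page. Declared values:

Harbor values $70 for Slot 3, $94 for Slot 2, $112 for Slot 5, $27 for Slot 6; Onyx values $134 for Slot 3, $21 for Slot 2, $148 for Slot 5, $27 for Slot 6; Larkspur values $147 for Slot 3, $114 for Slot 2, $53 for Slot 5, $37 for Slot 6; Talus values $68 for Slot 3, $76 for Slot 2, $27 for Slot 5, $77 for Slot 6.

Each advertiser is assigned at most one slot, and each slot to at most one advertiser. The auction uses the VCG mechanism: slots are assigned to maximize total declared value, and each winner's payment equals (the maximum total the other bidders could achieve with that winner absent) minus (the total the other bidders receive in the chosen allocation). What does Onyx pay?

Efficient allocation: Harbor→Slot 2 ($94), Onyx→Slot 5 ($148), Larkspur→Slot 3 ($147), Talus→Slot 6 ($77); total welfare W = $466.
Onyx receives Slot 5 at value $148, so the others get W − 148 = $318.
Without Onyx: best allocation of the remaining 3 bidders over all 4 slots is Harbor→Slot 5 ($112), Larkspur→Slot 3 ($147), Talus→Slot 6 ($77), total $336.
VCG payment = (others' best without Onyx) − (others' welfare with Onyx) = 336 − 318 = $18.

Onyx pays $18.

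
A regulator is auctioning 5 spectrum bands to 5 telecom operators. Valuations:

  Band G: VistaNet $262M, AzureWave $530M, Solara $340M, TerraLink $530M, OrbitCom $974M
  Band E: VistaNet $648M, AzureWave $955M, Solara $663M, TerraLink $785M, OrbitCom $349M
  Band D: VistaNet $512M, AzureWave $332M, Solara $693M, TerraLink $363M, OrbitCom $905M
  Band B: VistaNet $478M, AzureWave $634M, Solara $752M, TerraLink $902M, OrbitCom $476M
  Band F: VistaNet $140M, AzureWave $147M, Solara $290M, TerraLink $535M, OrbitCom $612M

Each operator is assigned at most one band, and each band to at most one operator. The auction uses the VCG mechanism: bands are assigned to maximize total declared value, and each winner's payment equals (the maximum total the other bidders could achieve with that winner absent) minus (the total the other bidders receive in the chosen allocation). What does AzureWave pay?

AzureWave pays $444M.

Efficient allocation: VistaNet→Band D ($512M), AzureWave→Band E ($955M), Solara→Band B ($752M), TerraLink→Band F ($535M), OrbitCom→Band G ($974M); total welfare W = $3728M.
AzureWave receives Band E at value $955M, so the others get W − 955 = $2773M.
Without AzureWave: best allocation of the remaining 4 bidders over all 5 bands is VistaNet→Band E ($648M), Solara→Band D ($693M), TerraLink→Band B ($902M), OrbitCom→Band G ($974M), total $3217M.
VCG payment = (others' best without AzureWave) − (others' welfare with AzureWave) = 3217 − 2773 = $444M.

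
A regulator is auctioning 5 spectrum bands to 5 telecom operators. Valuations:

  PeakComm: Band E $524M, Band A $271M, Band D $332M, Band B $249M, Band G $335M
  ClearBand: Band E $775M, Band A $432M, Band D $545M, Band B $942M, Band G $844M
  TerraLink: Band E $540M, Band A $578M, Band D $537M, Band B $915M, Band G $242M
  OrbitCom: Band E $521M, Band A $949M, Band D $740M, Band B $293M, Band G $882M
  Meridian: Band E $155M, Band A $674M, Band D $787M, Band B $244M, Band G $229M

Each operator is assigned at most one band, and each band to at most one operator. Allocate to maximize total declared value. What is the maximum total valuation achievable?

Max total: $4019M

Optimal: PeakComm→Band E ($524M), ClearBand→Band G ($844M), TerraLink→Band B ($915M), OrbitCom→Band A ($949M), Meridian→Band D ($787M) — total 524+844+915+949+787 = $4019M.
Row-greedy (each operator in turn takes its best remaining band) gives $3713M, worse by 306.
Checked against all permutations: $4019M is optimal.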